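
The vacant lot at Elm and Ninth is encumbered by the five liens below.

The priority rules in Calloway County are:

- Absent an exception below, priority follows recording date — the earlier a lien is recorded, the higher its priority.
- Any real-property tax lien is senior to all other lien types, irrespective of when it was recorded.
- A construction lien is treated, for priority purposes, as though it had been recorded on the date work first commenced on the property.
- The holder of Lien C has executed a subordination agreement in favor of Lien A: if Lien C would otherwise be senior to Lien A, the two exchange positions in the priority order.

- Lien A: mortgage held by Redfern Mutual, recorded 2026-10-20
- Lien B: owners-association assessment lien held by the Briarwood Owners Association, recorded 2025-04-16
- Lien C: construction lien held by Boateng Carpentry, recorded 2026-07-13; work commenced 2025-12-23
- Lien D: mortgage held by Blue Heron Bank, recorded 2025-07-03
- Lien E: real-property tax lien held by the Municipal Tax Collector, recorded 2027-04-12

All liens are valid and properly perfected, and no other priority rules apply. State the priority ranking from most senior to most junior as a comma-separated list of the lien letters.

E, B, D, A, C

Adjusting effective dates: C relates back to 2025-12-23 (work commenced).
E is a real-property tax lien and takes priority over every other lien.
The other liens, earliest effective date first: B (2025-04-16), D (2025-07-03), C (2025-12-23), A (2026-10-20).
The subordination applies — C was senior to A — so C and A swap.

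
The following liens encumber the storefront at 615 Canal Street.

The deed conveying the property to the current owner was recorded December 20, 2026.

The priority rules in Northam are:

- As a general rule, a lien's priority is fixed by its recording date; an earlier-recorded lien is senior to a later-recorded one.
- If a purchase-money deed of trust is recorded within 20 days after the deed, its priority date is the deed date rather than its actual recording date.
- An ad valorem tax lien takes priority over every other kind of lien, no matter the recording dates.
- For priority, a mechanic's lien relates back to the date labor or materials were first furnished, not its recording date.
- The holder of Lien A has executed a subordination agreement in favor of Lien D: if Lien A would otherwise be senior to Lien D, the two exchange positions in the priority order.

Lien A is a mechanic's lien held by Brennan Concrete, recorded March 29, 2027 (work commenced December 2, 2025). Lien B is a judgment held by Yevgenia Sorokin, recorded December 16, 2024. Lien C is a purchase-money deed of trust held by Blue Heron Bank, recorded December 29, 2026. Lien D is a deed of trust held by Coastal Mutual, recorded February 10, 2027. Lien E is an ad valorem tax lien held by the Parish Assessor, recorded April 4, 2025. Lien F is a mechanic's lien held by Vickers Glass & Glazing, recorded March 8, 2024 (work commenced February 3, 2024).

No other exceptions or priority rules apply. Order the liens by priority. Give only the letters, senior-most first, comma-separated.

E, F, B, D, C, A

First, effective dates: A is treated as recorded December 2, 2025, the work-commencement date; C's effective date is the deed date, December 20, 2026; F's effective date is February 3, 2024, when work began.
As an ad valorem tax lien, E is senior to every other lien.
Among the remaining liens, by effective date: F (February 3, 2024), B (December 16, 2024), A (December 2, 2025), C (December 20, 2026), D (February 10, 2027).
The subordination applies — A was senior to D — so A and D swap.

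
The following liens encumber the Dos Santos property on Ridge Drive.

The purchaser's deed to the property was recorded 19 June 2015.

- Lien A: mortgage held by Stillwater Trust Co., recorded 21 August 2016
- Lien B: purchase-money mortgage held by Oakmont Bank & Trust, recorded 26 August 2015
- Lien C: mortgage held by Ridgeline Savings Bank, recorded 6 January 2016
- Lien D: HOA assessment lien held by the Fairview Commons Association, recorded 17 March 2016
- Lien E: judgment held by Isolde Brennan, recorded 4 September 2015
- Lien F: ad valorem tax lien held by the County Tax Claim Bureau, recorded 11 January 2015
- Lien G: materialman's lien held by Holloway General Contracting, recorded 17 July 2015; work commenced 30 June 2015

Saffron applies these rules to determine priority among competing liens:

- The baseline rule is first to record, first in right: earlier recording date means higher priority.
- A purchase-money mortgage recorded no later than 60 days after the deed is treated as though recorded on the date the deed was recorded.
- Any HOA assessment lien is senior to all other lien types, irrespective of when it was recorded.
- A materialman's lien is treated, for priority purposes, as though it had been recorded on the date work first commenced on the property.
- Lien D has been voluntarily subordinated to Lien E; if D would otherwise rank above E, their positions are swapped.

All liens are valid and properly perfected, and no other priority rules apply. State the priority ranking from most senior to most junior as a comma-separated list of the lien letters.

E, F, G, B, D, C, A

Effective dates: B missed the 60-day window (68 days after the deed), so its recording date stands; G relates back to 30 June 2015 (work commenced).
D is an HOA assessment lien, so it outranks all other liens regardless of date.
Remaining liens by effective date: F (11 January 2015), G (30 June 2015), B (26 August 2015), E (4 September 2015), C (6 January 2016), A (21 August 2016).
The subordination applies — D was senior to E — so D and E swap.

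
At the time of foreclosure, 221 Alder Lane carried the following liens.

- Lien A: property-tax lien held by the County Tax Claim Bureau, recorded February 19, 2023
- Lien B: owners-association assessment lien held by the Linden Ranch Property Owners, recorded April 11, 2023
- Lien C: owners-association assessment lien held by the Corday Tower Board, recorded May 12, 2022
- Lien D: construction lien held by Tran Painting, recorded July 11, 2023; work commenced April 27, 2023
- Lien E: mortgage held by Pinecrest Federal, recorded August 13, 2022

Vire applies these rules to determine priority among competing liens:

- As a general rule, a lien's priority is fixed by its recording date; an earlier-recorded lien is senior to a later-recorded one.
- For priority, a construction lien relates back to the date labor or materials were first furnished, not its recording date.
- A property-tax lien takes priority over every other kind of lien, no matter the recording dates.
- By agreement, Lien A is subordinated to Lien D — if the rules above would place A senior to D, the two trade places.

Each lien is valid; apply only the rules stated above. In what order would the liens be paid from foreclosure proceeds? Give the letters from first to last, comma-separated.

Effective dates after the stated exceptions: D's effective date is April 27, 2023, when work began.
As a property-tax lien, A is senior to every other lien.
Ordering the rest by effective date: C (May 12, 2022), E (August 13, 2022), B (April 11, 2023), D (April 27, 2023).
A is senior to D before the subordination, so the two trade places.

D, C, E, B, A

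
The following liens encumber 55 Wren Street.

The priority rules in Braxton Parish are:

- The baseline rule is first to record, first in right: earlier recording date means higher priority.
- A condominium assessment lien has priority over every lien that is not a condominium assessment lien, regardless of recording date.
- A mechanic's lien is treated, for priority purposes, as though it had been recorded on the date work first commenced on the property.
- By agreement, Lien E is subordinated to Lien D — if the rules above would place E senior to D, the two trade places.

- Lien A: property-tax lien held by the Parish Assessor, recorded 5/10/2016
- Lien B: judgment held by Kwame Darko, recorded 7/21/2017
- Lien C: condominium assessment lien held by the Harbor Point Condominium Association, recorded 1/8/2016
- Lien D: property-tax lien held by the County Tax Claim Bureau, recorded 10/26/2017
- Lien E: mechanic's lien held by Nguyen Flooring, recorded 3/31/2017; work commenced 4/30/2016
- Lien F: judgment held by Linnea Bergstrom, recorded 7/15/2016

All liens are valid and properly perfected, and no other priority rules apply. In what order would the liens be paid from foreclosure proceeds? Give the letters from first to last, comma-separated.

Adjusting effective dates: E's effective date is 4/30/2016, when work began.
C, as a condominium assessment lien, has superpriority and ranks first.
Ordering the rest by effective date: E (4/30/2016), A (5/10/2016), F (7/15/2016), B (7/21/2017), D (10/26/2017).
Because E would otherwise rank above D, the subordination swaps them.

C, D, A, F, B, E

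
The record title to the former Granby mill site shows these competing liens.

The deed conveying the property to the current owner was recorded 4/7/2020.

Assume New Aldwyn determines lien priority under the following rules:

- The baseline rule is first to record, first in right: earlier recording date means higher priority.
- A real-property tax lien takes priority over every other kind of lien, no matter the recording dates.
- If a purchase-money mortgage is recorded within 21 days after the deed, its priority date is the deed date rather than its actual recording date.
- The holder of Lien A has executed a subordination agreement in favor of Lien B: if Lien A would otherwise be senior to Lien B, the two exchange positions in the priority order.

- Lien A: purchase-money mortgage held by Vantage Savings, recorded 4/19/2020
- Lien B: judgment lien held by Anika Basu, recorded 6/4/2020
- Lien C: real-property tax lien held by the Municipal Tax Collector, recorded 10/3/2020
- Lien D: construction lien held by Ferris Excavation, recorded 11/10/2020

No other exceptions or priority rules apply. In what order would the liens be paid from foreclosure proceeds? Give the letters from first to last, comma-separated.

First, effective dates: A's effective date is the deed date, 4/7/2020.
C, as a real-property tax lien, has superpriority and ranks first.
The other liens, earliest effective date first: A (4/7/2020), B (6/4/2020), D (11/10/2020).
The subordination applies — A was senior to B — so A and B swap.

C, B, A, D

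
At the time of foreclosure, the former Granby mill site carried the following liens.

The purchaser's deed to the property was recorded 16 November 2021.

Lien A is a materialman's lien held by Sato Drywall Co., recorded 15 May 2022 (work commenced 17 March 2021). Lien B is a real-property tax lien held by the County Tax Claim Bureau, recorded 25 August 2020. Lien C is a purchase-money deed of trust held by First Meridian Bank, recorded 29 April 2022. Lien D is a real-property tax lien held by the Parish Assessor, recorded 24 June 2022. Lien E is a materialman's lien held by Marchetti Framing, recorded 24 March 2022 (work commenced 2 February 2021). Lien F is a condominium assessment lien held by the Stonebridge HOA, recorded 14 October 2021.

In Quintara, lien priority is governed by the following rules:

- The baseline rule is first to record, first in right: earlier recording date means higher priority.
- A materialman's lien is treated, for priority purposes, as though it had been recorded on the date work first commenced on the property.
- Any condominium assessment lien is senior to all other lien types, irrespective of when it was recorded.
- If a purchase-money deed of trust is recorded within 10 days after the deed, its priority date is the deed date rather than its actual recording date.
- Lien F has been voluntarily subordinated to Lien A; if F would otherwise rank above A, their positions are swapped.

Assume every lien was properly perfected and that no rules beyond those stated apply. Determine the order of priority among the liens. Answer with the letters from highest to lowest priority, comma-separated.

A, B, E, F, C, D

Effective dates after the stated exceptions: A's effective date is 17 March 2021, when work began; C missed the 10-day window (164 days after the deed), so its recording date stands; E's effective date is 2 February 2021, when work began.
F is a condominium assessment lien and takes priority over every other lien.
Remaining liens by effective date: B (25 August 2020), E (2 February 2021), A (17 March 2021), C (29 April 2022), D (24 June 2022).
The subordination applies — F was senior to A — so F and A swap.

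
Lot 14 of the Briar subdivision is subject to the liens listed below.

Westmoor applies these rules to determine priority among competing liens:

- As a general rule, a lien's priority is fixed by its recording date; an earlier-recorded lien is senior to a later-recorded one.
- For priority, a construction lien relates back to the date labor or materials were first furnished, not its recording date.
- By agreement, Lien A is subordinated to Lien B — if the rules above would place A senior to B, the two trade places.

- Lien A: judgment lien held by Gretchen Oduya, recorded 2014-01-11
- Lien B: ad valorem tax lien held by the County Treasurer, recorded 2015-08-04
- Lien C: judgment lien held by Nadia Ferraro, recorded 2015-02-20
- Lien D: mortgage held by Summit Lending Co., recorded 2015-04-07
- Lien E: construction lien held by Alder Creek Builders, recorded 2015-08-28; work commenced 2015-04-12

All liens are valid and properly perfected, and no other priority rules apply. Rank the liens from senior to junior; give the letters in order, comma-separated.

B, C, D, E, A

First, effective dates: E relates back to 2015-04-12 (work commenced).
Sorted by effective date: A (2014-01-11), C (2015-02-20), D (2015-04-07), E (2015-04-12), B (2015-08-04).
A would otherwise be senior to B, so under the subordination agreement A and B exchange positions.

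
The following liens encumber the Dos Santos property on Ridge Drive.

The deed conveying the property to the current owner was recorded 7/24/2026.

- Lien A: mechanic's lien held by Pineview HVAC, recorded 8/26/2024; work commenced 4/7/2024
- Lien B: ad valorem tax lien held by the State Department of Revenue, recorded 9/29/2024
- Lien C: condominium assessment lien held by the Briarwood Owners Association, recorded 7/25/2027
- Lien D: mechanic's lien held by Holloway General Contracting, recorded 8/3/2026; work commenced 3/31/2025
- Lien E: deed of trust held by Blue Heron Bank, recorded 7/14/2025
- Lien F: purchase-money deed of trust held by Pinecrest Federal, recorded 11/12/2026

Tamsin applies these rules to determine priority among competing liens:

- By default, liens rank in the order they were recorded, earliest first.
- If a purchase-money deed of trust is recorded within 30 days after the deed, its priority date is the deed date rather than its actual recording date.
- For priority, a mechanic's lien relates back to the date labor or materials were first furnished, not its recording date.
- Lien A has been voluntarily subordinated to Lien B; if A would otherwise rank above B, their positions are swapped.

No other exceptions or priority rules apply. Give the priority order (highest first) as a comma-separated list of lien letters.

B, A, D, E, F, C

Effective dates: A is treated as recorded 4/7/2024, the work-commencement date; D relates back to 3/31/2025 (work commenced); F missed the 30-day window (111 days after the deed), so its recording date stands.
Sorted by effective date: A (4/7/2024), B (9/29/2024), D (3/31/2025), E (7/14/2025), F (11/12/2026), C (7/25/2027).
Because A would otherwise rank above B, the subordination swaps them.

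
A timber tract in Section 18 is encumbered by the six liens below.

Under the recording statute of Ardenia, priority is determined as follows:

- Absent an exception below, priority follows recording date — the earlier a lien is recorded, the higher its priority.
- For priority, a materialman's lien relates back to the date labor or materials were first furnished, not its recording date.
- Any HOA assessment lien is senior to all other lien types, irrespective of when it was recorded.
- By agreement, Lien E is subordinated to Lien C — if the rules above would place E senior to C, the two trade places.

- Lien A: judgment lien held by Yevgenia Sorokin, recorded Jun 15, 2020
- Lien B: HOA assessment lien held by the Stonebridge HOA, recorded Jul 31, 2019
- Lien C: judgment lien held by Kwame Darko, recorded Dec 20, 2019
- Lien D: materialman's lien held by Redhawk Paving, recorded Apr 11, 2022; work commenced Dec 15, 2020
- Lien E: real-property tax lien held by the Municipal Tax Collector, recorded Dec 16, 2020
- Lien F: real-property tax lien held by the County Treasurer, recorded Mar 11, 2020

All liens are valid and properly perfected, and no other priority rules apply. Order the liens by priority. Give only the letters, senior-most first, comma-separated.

B, C, F, A, D, E

Effective dates after the stated exceptions: D's effective date is Dec 15, 2020, when work began.
B, as an HOA assessment lien, has superpriority and ranks first.
The other liens, earliest effective date first: C (Dec 20, 2019), F (Mar 11, 2020), A (Jun 15, 2020), D (Dec 15, 2020), E (Dec 16, 2020).
E is already junior to C, so the subordination agreement changes nothing.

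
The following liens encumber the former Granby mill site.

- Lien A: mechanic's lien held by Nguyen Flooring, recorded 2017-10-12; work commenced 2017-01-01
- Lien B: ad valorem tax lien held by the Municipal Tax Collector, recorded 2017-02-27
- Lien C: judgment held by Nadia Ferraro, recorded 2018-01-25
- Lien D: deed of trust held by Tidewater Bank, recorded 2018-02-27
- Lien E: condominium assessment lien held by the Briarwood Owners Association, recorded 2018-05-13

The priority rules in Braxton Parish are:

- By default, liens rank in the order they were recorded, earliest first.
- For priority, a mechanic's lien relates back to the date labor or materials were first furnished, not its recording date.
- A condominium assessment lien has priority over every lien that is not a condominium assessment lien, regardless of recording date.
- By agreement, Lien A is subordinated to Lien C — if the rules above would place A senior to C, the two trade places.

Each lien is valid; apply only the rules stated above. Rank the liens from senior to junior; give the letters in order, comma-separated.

Effective dates: A relates back to 2017-01-01 (work commenced).
E, as a condominium assessment lien, has superpriority and ranks first.
Ordering the rest by effective date: A (2017-01-01), B (2017-02-27), C (2018-01-25), D (2018-02-27).
A would otherwise be senior to C, so under the subordination agreement A and C exchange positions.

E, C, B, A, D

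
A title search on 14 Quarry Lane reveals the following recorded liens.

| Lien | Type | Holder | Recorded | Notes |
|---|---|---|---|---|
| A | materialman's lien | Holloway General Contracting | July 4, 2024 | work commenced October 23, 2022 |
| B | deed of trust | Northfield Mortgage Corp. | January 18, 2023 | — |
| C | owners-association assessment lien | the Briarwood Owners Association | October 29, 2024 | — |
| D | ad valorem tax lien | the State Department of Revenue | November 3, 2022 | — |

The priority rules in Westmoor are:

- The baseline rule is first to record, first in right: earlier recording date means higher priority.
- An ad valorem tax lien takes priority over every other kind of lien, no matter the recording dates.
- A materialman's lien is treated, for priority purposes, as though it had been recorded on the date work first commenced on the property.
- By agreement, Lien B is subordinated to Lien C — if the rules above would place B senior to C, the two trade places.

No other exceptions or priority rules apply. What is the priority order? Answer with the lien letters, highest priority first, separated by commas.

D, A, C, B

First, effective dates: A's effective date is October 23, 2022, when work began.
D is an ad valorem tax lien, so it outranks all other liens regardless of date.
Among the remaining liens, by effective date: A (October 23, 2022), B (January 18, 2023), C (October 29, 2024).
The subordination applies — B was senior to C — so B and C swap.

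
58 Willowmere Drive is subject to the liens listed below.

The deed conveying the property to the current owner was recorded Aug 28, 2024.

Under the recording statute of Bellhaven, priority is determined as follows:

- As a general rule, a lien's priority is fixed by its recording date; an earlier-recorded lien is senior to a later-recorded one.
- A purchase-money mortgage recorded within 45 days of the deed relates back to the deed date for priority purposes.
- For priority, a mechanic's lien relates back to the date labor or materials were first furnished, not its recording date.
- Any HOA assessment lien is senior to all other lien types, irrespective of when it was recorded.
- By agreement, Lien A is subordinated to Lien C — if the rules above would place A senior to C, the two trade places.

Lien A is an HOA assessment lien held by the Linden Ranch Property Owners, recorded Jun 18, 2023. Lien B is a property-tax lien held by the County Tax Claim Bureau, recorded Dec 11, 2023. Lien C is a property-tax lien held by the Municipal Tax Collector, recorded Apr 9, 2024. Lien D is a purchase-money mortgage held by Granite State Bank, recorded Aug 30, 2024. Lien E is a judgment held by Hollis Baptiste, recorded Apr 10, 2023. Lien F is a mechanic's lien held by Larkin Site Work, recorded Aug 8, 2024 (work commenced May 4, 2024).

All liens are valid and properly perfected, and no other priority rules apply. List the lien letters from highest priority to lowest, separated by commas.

First, effective dates: D's effective date is the deed date, Aug 28, 2024; F relates back to May 4, 2024 (work commenced).
As an HOA assessment lien, A is senior to every other lien.
Among the remaining liens, by effective date: E (Apr 10, 2023), B (Dec 11, 2023), C (Apr 9, 2024), F (May 4, 2024), D (Aug 28, 2024).
The subordination applies — A was senior to C — so A and C swap.

C, E, B, A, F, D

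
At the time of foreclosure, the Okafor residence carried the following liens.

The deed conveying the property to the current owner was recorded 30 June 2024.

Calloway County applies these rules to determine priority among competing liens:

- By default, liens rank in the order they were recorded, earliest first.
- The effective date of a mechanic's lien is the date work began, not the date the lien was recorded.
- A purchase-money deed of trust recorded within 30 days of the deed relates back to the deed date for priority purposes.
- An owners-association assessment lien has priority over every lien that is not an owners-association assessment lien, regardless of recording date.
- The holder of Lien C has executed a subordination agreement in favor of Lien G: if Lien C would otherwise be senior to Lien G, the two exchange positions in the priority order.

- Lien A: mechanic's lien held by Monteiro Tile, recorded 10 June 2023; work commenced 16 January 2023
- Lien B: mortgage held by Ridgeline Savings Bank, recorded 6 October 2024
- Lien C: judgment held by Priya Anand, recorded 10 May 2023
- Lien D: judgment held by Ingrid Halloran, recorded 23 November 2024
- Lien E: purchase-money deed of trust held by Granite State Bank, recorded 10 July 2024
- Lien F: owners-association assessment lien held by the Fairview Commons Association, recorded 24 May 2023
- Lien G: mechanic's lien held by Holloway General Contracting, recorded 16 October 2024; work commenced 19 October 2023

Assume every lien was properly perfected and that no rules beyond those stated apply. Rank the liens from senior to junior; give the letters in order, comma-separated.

Effective dates: A relates back to 16 January 2023 (work commenced); E's effective date is the deed date, 30 June 2024; G's effective date is 19 October 2023, when work began.
As an owners-association assessment lien, F is senior to every other lien.
Remaining liens by effective date: A (16 January 2023), C (10 May 2023), G (19 October 2023), E (30 June 2024), B (6 October 2024), D (23 November 2024).
C is senior to G before the subordination, so the two trade places.

F, A, G, C, E, B, D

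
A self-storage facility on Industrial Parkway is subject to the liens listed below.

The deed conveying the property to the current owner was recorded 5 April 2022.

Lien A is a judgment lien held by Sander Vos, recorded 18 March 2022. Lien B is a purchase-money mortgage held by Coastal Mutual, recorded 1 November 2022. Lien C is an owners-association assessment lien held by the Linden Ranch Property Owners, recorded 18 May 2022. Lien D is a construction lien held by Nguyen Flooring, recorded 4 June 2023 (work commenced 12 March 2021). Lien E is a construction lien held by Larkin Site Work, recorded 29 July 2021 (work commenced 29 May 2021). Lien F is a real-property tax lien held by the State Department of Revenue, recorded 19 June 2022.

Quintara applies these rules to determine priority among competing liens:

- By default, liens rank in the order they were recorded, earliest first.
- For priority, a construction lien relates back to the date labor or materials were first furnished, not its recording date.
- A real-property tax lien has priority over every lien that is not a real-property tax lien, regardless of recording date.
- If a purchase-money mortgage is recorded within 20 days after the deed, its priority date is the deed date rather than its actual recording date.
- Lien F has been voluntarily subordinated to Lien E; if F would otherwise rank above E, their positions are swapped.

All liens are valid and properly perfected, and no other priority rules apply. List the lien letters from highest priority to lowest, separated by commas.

Adjusting effective dates: B was recorded 210 days after the deed — beyond 20 days — so no relation-back applies; D's effective date is 12 March 2021, when work began; E's effective date is 29 May 2021, when work began.
As a real-property tax lien, F is senior to every other lien.
Remaining liens by effective date: D (12 March 2021), E (29 May 2021), A (18 March 2022), C (18 May 2022), B (1 November 2022).
F is senior to E before the subordination, so the two trade places.

E, D, F, A, C, B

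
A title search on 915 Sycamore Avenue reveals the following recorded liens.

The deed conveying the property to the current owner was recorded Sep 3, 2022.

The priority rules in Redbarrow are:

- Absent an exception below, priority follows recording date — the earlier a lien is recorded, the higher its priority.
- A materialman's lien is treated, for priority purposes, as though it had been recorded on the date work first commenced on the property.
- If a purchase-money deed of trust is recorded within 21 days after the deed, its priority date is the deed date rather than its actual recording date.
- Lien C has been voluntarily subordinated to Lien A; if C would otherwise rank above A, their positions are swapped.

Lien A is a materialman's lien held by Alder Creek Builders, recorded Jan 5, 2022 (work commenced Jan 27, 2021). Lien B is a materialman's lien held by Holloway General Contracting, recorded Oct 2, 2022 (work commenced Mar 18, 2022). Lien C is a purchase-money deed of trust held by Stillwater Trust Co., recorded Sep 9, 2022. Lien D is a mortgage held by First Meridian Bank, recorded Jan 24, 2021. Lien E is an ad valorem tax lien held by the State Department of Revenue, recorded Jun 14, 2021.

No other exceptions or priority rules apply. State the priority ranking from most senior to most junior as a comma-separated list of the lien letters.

First, effective dates: A is treated as recorded Jan 27, 2021, the work-commencement date; B's effective date is Mar 18, 2022, when work began; C was recorded within the 21-day window, so its effective date is the deed date Sep 3, 2022.
Ordering by effective date: D (Jan 24, 2021), A (Jan 27, 2021), E (Jun 14, 2021), B (Mar 18, 2022), C (Sep 3, 2022).
C already ranks below A; the subordination has no effect.

D, A, E, B, C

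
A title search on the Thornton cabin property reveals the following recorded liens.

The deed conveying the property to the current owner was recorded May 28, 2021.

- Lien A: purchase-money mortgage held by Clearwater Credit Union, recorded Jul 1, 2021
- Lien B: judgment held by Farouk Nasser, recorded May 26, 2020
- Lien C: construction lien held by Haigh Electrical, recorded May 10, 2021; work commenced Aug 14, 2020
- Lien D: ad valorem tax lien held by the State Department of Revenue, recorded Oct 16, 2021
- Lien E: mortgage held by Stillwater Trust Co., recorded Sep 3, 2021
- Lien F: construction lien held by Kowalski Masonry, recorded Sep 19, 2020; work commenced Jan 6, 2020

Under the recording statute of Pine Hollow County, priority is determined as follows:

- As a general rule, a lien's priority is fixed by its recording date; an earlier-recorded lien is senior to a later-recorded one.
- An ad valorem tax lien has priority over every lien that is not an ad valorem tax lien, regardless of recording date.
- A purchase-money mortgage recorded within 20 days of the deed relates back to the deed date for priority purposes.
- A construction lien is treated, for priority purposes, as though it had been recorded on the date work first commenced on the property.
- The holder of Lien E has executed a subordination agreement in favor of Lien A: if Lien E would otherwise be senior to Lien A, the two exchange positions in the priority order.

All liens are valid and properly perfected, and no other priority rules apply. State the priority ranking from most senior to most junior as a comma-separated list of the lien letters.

D, F, B, C, A, E

Adjusting effective dates: A was recorded 34 days after the deed — beyond 20 days — so no relation-back applies; C relates back to Aug 14, 2020 (work commenced); F is treated as recorded Jan 6, 2020, the work-commencement date.
D is an ad valorem tax lien and takes priority over every other lien.
The other liens, earliest effective date first: F (Jan 6, 2020), B (May 26, 2020), C (Aug 14, 2020), A (Jul 1, 2021), E (Sep 3, 2021).
E already ranks below A; the subordination has no effect.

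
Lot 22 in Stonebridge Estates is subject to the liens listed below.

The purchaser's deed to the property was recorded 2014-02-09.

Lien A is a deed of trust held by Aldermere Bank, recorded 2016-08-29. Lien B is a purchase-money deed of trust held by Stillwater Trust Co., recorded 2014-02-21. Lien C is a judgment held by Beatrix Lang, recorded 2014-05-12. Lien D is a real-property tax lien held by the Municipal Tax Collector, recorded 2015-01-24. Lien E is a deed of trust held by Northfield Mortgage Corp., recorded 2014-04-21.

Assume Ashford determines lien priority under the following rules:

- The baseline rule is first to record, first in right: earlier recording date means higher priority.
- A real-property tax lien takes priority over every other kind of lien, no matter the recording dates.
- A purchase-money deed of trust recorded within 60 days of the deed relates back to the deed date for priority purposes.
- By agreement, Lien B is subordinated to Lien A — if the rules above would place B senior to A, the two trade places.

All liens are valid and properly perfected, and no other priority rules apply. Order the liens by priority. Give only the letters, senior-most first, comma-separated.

D, A, E, C, B

Effective dates: B's effective date is the deed date, 2014-02-09.
D, as a real-property tax lien, has superpriority and ranks first.
The other liens, earliest effective date first: B (2014-02-09), E (2014-04-21), C (2014-05-12), A (2016-08-29).
B is senior to A before the subordination, so the two trade places.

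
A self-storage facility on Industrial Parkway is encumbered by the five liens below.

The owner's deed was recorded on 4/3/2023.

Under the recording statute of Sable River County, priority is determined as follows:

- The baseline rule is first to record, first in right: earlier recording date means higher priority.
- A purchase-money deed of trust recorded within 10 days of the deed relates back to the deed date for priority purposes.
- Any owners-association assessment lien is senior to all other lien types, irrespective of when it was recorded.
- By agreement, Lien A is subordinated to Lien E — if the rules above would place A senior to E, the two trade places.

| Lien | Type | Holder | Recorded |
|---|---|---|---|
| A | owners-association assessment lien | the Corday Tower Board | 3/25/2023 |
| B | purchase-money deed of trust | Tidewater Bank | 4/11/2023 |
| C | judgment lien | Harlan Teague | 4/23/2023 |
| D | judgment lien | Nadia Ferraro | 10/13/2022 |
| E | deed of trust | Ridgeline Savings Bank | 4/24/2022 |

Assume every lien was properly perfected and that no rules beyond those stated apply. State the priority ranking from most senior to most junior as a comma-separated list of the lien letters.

Effective dates: B's effective date is the deed date, 4/3/2023.
A, as an owners-association assessment lien, has superpriority and ranks first.
Ordering the rest by effective date: E (4/24/2022), D (10/13/2022), B (4/3/2023), C (4/23/2023).
A is senior to E before the subordination, so the two trade places.

E, A, D, B, C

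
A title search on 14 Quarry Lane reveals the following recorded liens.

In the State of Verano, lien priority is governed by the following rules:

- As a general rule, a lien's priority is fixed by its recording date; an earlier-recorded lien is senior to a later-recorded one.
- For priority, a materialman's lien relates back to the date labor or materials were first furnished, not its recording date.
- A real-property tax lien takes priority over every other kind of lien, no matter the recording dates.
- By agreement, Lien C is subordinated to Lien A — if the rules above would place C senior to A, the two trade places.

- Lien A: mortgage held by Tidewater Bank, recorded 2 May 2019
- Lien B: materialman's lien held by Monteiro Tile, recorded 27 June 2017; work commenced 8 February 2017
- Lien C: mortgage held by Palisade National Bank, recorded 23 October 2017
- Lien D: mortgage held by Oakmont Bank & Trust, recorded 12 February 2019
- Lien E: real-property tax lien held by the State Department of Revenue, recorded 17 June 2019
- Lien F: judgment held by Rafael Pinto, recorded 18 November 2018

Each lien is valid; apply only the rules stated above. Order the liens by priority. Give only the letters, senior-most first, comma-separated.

E, B, A, F, D, C

First, effective dates: B's effective date is 8 February 2017, when work began.
E is a real-property tax lien, so it outranks all other liens regardless of date.
Among the remaining liens, by effective date: B (8 February 2017), C (23 October 2017), F (18 November 2018), D (12 February 2019), A (2 May 2019).
The subordination applies — C was senior to A — so C and A swap.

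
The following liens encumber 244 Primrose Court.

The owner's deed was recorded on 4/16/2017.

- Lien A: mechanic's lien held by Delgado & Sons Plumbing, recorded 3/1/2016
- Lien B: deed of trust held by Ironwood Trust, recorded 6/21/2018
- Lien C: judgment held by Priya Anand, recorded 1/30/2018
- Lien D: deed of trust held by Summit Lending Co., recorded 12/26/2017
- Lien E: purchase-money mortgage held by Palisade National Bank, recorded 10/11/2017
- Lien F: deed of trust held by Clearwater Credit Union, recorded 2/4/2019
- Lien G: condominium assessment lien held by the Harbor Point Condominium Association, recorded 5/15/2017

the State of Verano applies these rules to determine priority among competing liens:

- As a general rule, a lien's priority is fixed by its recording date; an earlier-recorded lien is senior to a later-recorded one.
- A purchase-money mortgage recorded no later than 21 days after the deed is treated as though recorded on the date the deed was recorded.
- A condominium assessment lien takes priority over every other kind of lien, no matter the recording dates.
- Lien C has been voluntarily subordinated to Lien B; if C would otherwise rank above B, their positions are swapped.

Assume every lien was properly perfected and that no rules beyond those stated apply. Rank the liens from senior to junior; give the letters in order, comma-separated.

G, A, E, D, B, C, F

Effective dates after the stated exceptions: E was recorded 178 days after the deed, outside the 21-day window, so it keeps its recording date.
G is a condominium assessment lien and takes priority over every other lien.
Ordering the rest by effective date: A (3/1/2016), E (10/11/2017), D (12/26/2017), C (1/30/2018), B (6/21/2018), F (2/4/2019).
The subordination applies — C was senior to B — so C and B swap.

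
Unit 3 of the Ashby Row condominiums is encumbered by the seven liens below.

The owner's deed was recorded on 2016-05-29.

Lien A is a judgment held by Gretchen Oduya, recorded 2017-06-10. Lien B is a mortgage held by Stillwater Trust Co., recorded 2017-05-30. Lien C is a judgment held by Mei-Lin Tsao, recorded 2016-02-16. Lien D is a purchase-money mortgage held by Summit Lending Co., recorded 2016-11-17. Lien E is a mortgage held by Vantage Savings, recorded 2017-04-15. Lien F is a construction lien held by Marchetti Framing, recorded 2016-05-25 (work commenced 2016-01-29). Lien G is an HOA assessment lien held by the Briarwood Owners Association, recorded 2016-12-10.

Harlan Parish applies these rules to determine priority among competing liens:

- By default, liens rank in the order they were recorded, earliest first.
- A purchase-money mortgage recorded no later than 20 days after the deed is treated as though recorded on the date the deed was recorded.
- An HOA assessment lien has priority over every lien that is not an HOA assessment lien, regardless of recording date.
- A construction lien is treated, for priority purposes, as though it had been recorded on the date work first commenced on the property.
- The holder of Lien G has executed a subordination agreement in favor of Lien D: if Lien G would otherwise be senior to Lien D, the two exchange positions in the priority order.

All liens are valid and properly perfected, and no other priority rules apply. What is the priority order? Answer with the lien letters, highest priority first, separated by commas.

Adjusting effective dates: D was recorded 172 days after the deed, outside the 20-day window, so it keeps its recording date; F's effective date is 2016-01-29, when work began.
G is an HOA assessment lien, so it outranks all other liens regardless of date.
The other liens, earliest effective date first: F (2016-01-29), C (2016-02-16), D (2016-11-17), E (2017-04-15), B (2017-05-30), A (2017-06-10).
G would otherwise be senior to D, so under the subordination agreement G and D exchange positions.

D, F, C, G, E, B, A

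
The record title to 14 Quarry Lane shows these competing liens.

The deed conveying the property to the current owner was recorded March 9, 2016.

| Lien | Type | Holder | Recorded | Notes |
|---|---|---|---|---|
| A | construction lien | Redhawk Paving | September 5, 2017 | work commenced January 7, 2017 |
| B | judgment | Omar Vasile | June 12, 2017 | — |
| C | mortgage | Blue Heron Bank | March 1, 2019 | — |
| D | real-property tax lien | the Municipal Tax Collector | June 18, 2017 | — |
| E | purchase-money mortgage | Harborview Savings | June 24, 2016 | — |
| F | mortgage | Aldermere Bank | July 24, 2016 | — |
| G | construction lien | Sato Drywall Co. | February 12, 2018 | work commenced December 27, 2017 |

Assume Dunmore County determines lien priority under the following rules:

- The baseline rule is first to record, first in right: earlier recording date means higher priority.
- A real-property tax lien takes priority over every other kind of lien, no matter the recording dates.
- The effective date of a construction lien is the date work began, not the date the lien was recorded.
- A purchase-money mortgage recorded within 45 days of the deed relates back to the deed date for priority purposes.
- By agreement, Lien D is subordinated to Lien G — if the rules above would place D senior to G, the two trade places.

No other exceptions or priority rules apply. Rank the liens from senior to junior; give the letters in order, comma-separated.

Effective dates: A is treated as recorded January 7, 2017, the work-commencement date; E was recorded 107 days after the deed, outside the 45-day window, so it keeps its recording date; G is treated as recorded December 27, 2017, the work-commencement date.
D is a real-property tax lien and takes priority over every other lien.
Remaining liens by effective date: E (June 24, 2016), F (July 24, 2016), A (January 7, 2017), B (June 12, 2017), G (December 27, 2017), C (March 1, 2019).
D would otherwise be senior to G, so under the subordination agreement D and G exchange positions.

G, E, F, A, B, D, C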